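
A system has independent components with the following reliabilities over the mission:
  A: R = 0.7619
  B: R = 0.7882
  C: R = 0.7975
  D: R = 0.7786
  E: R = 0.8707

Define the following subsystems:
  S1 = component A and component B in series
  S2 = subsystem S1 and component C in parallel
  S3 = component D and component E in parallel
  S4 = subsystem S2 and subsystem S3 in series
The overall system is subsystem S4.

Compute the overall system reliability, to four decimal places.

0.8928

Series (A and B): 0.761900 × 0.788200 = 0.600530
Parallel ([0.600530] and C): 1 − (1 − 0.600530)(1 − 0.797500) = 0.919107
Parallel (D and E): 1 − (1 − 0.778600)(1 − 0.870700) = 0.971373
Series ([0.919107] and [0.971373]): 0.919107 × 0.971373 = 0.8928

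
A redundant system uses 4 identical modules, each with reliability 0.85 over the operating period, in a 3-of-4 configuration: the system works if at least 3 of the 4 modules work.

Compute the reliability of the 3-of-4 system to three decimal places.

0.890

R = Σ_{i=3}^{4} C(4,i) p^i (1−p)^{4−i} with p = 0.85
C(4,3)·0.85^3·0.15^1 = 0.36848
C(4,4)·0.85^4·0.15^0 = 0.52201
Sum = 0.890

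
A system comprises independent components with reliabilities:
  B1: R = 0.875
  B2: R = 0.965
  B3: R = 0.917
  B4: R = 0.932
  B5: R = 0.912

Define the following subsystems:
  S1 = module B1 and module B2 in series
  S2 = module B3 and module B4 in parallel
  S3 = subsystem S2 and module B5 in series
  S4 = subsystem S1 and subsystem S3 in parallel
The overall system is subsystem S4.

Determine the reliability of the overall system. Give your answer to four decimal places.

0.9855

Series (B1 and B2): 0.875000 × 0.965000 = 0.844375
Parallel (B3 and B4): 1 − (1 − 0.917000)(1 − 0.932000) = 0.994356
Series ([0.994356] and B5): 0.994356 × 0.912000 = 0.906853
Parallel ([0.844375] and [0.906853]): 1 − (1 − 0.844375)(1 − 0.906853) = 0.9855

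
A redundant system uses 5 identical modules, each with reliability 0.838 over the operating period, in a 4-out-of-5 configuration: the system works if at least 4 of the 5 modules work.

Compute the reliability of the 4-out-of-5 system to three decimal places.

R = Σ_{i=4}^{5} C(5,i) p^i (1−p)^{5−i} with p = 0.838
C(5,4)·0.838^4·0.162^1 = 0.39945
C(5,5)·0.838^5·0.162^0 = 0.41326
Sum = 0.813

0.813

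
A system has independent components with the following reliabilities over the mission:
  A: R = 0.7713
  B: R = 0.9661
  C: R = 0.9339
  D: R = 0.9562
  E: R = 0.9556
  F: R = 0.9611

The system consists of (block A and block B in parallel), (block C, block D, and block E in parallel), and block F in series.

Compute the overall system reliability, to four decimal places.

Parallel (A and B): 1 − (1 − 0.771300)(1 − 0.966100) = 0.992247
Parallel (C, D, and E): 1 − (1 − 0.933900)(1 − 0.956200)(1 − 0.955600) = 0.999871
Series ([0.992247], [0.999871], and F): 0.992247 × 0.999871 × 0.961100 = 0.9535

0.9535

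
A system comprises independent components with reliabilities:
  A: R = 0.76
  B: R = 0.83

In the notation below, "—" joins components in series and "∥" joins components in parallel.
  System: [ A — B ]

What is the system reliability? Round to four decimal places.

Series (A and B): 0.760000 × 0.830000 = 0.6308

0.6308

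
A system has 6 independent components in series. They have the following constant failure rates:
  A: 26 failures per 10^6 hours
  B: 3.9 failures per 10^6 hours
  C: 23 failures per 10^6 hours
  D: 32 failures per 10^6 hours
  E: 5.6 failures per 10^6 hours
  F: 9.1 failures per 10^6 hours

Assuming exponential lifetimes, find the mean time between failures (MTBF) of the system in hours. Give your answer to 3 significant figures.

10000

Series of exponential components: λ_sys = Σ λ_i
λ_sys = 0.000026 + 0.0000039 + 0.000023 + 0.000032 + 0.0000056 + 0.0000091 = 9.9600e-05 /h
MTBF = 1 / λ_sys = 10000 h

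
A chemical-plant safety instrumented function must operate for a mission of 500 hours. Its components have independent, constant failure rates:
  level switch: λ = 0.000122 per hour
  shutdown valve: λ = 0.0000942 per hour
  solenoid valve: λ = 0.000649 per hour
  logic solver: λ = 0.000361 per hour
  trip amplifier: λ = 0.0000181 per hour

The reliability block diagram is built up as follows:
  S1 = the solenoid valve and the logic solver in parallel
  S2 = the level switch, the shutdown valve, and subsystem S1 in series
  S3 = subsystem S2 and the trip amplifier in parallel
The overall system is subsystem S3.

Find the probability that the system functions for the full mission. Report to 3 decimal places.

0.999

R(level switch) = exp(−0.000122 × 500) = 0.94082
R(shutdown valve) = exp(−0.0000942 × 500) = 0.95399
R(solenoid valve) = exp(−0.000649 × 500) = 0.72289
R(logic solver) = exp(−0.000361 × 500) = 0.83485
R(trip amplifier) = exp(−0.0000181 × 500) = 0.99099
Parallel (solenoid valve and logic solver): 1 − (1 − 0.72289)(1 − 0.83485) = 0.95424
Series (level switch, shutdown valve, and [0.95424]): 0.94082 × 0.95399 × 0.95424 = 0.85646
Parallel ([0.85646] and trip amplifier): 1 − (1 − 0.85646)(1 − 0.99099) = 0.999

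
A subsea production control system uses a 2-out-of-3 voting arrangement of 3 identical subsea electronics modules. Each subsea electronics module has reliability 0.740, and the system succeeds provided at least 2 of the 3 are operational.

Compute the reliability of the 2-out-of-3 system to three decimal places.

R = Σ_{i=2}^{3} C(3,i) p^i (1−p)^{3−i} with p = 0.740
C(3,2)·0.740^2·0.260^1 = 0.42713
C(3,3)·0.740^3·0.260^0 = 0.40522
Sum = 0.832

0.832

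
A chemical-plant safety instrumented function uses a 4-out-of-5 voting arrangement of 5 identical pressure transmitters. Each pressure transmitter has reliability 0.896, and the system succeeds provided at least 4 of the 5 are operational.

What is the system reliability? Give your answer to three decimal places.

0.913

R = Σ_{i=4}^{5} C(5,i) p^i (1−p)^{5−i} with p = 0.896
C(5,4)·0.896^4·0.104^1 = 0.33515
C(5,5)·0.896^5·0.104^0 = 0.57748
Sum = 0.913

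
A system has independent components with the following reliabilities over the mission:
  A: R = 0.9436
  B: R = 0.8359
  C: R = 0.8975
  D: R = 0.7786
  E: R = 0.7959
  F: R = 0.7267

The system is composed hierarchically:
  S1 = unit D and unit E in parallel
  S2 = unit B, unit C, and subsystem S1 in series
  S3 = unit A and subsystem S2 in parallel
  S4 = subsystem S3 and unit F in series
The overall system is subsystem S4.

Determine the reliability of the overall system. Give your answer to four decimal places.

0.7151

Parallel (D and E): 1 − (1 − 0.778600)(1 − 0.795900) = 0.954812
Series (B, C, and [0.954812]): 0.835900 × 0.897500 × 0.954812 = 0.716319
Parallel (A and [0.716319]): 1 − (1 − 0.943600)(1 − 0.716319) = 0.984000
Series ([0.984000] and F): 0.984000 × 0.726700 = 0.7151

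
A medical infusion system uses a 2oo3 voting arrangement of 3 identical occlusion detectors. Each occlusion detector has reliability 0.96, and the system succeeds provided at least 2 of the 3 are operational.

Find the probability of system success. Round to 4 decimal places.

0.9953

R = Σ_{i=2}^{3} C(3,i) p^i (1−p)^{3−i} with p = 0.96
C(3,2)·0.96^2·0.04^1 = 0.110592
C(3,3)·0.96^3·0.04^0 = 0.884736
Sum = 0.9953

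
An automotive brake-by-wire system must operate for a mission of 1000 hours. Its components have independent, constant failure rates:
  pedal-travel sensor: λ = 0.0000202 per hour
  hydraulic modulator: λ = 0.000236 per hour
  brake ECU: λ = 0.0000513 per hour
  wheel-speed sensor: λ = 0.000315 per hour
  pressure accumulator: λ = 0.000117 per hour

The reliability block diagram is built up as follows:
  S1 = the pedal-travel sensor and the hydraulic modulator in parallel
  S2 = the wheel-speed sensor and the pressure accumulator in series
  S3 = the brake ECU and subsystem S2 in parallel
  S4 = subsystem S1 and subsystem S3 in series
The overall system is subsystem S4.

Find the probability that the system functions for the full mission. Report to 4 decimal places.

0.9783

R(pedal-travel sensor) = exp(−0.0000202 × 1000) = 0.980003
R(hydraulic modulator) = exp(−0.000236 × 1000) = 0.789781
R(brake ECU) = exp(−0.0000513 × 1000) = 0.949994
R(wheel-speed sensor) = exp(−0.000315 × 1000) = 0.729789
R(pressure accumulator) = exp(−0.000117 × 1000) = 0.889585
Parallel (pedal-travel sensor and hydraulic modulator): 1 − (1 − 0.980003)(1 − 0.789781) = 0.995796
Series (wheel-speed sensor and pressure accumulator): 0.729789 × 0.889585 = 0.649209
Parallel (brake ECU and [0.649209]): 1 − (1 − 0.949994)(1 − 0.649209) = 0.982458
Series ([0.995796] and [0.982458]): 0.995796 × 0.982458 = 0.9783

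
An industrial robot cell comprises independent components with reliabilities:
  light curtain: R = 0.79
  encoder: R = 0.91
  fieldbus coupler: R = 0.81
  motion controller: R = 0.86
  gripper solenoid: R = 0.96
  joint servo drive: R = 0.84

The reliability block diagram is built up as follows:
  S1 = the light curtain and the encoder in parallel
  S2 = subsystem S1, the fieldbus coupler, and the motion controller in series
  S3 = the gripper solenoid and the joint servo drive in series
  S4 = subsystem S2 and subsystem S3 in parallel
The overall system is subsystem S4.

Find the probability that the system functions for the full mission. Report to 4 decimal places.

Parallel (light curtain and encoder): 1 − (1 − 0.790000)(1 − 0.910000) = 0.981100
Series ([0.981100], fieldbus coupler, and motion controller): 0.981100 × 0.810000 × 0.860000 = 0.683434
Series (gripper solenoid and joint servo drive): 0.960000 × 0.840000 = 0.806400
Parallel ([0.683434] and [0.806400]): 1 − (1 − 0.683434)(1 − 0.806400) = 0.9387

0.9387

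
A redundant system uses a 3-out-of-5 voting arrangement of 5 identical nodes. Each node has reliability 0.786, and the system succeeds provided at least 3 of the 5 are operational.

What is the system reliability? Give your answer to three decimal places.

R = Σ_{i=3}^{5} C(5,i) p^i (1−p)^{5−i} with p = 0.786
C(5,3)·0.786^3·0.214^2 = 0.22238
C(5,4)·0.786^4·0.214^1 = 0.40839
C(5,5)·0.786^5·0.214^0 = 0.29999
Sum = 0.931

0.931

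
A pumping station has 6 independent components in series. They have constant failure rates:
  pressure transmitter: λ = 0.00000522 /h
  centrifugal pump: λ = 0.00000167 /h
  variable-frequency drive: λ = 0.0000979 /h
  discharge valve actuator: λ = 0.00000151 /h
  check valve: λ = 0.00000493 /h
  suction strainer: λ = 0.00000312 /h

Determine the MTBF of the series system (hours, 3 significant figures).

Series of exponential components: λ_sys = Σ λ_i
λ_sys = 0.00000522 + 0.00000167 + 0.0000979 + 0.00000151 + 0.00000493 + 0.00000312 = 1.1435e-04 /h
MTBF = 1 / λ_sys = 8750 h

8750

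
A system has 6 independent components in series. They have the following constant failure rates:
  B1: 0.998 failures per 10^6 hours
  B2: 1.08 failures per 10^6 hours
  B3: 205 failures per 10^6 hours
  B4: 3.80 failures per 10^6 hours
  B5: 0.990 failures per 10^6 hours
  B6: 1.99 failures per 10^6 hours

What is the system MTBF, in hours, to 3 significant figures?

Series of exponential components: λ_sys = Σ λ_i
λ_sys = 0.000000998 + 0.00000108 + 0.000205 + 0.00000380 + 0.000000990 + 0.00000199 = 2.1386e-04 /h
MTBF = 1 / λ_sys = 4680 h

4680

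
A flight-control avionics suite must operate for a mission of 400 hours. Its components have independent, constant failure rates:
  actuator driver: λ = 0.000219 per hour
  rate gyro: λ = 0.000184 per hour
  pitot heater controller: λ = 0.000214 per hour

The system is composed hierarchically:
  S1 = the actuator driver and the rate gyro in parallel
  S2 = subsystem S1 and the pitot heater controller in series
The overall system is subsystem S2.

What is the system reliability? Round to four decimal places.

0.9125

R(actuator driver) = exp(−0.000219 × 400) = 0.916127
R(rate gyro) = exp(−0.000184 × 400) = 0.929043
R(pitot heater controller) = exp(−0.000214 × 400) = 0.917961
Parallel (actuator driver and rate gyro): 1 − (1 − 0.916127)(1 − 0.929043) = 0.994049
Series ([0.994049] and pitot heater controller): 0.994049 × 0.917961 = 0.9125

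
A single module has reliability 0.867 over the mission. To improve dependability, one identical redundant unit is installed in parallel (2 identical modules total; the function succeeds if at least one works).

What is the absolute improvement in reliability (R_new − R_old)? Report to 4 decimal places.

R_before = 0.867
R_after = 1 − (1 − 0.867)^2 = 0.9823
ΔR = 0.9823 − 0.867 = 0.1153

0.1153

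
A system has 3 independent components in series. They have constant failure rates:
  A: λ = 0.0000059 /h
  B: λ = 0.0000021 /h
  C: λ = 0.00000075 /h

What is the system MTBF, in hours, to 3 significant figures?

114000

Series of exponential components: λ_sys = Σ λ_i
λ_sys = 0.0000059 + 0.0000021 + 0.00000075 = 8.7500e-06 /h
MTBF = 1 / λ_sys = 114000 h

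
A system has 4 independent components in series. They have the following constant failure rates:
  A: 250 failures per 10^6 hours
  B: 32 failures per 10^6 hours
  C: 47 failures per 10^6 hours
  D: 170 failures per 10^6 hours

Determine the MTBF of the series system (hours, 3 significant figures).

2000

Series of exponential components: λ_sys = Σ λ_i
λ_sys = 0.00025 + 0.000032 + 0.000047 + 0.00017 = 4.9900e-04 /h
MTBF = 1 / λ_sys = 2000 h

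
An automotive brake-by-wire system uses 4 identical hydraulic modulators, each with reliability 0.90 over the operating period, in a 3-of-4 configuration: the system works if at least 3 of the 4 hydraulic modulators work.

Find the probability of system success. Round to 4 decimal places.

0.9477

R = Σ_{i=3}^{4} C(4,i) p^i (1−p)^{4−i} with p = 0.90
C(4,3)·0.90^3·0.10^1 = 0.291600
C(4,4)·0.90^4·0.10^0 = 0.656100
Sum = 0.9477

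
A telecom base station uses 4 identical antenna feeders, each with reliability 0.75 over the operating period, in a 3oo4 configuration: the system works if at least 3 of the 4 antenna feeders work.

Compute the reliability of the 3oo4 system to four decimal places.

R = Σ_{i=3}^{4} C(4,i) p^i (1−p)^{4−i} with p = 0.75
C(4,3)·0.75^3·0.25^1 = 0.421875
C(4,4)·0.75^4·0.25^0 = 0.316406
Sum = 0.7383

0.7383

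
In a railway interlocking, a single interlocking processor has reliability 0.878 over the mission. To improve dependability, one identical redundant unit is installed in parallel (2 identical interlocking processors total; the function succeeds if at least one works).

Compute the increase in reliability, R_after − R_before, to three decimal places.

0.107

R_before = 0.878
R_after = 1 − (1 − 0.878)^2 = 0.985
ΔR = 0.985 − 0.878 = 0.107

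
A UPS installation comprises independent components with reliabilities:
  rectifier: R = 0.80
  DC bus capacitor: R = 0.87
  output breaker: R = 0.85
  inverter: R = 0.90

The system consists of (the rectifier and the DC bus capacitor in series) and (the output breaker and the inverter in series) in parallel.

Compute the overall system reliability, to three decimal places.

Series (rectifier and DC bus capacitor): 0.80000 × 0.87000 = 0.69600
Series (output breaker and inverter): 0.85000 × 0.90000 = 0.76500
Parallel ([0.69600] and [0.76500]): 1 − (1 − 0.69600)(1 − 0.76500) = 0.929

0.929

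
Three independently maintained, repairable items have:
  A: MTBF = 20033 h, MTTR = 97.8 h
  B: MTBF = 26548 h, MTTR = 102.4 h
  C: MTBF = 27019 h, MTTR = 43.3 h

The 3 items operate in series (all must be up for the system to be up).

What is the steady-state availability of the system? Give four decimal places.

0.9897

A(A) = MTBF/(MTBF+MTTR) = 20033/(20033+97.8) = 0.995142
A(B) = MTBF/(MTBF+MTTR) = 26548/(26548+102.4) = 0.996158
A(C) = MTBF/(MTBF+MTTR) = 27019/(27019+43.3) = 0.998400
Series availability: 0.995142 × 0.996158 × 0.998400 = 0.9897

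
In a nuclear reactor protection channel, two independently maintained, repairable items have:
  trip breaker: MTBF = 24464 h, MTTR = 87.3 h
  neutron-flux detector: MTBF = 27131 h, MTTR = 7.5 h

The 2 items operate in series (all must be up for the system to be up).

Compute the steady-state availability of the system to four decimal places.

0.9962

A(trip breaker) = MTBF/(MTBF+MTTR) = 24464/(24464+87.3) = 0.996444
A(neutron-flux detector) = MTBF/(MTBF+MTTR) = 27131/(27131+7.5) = 0.999724
Series availability: 0.996444 × 0.999724 = 0.9962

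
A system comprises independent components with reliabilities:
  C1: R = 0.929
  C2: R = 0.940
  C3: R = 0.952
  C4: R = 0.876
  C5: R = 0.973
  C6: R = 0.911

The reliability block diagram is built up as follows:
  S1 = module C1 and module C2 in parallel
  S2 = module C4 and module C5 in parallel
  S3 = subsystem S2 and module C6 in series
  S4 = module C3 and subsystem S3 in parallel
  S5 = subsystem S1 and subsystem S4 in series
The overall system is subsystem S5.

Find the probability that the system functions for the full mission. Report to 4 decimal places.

Parallel (C1 and C2): 1 − (1 − 0.929000)(1 − 0.940000) = 0.995740
Parallel (C4 and C5): 1 − (1 − 0.876000)(1 − 0.973000) = 0.996652
Series ([0.996652] and C6): 0.996652 × 0.911000 = 0.907950
Parallel (C3 and [0.907950]): 1 − (1 − 0.952000)(1 − 0.907950) = 0.995582
Series ([0.995740] and [0.995582]): 0.995740 × 0.995582 = 0.9913

0.9913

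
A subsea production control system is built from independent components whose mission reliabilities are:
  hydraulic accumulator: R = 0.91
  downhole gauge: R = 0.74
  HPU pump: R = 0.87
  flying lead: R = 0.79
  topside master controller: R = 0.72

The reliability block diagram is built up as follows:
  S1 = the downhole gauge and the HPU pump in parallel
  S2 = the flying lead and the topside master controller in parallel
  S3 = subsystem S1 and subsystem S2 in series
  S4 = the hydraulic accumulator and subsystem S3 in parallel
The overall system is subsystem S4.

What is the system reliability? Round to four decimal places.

0.9918

Parallel (downhole gauge and HPU pump): 1 − (1 − 0.740000)(1 − 0.870000) = 0.966200
Parallel (flying lead and topside master controller): 1 − (1 − 0.790000)(1 − 0.720000) = 0.941200
Series ([0.966200] and [0.941200]): 0.966200 × 0.941200 = 0.909387
Parallel (hydraulic accumulator and [0.909387]): 1 − (1 − 0.910000)(1 − 0.909387) = 0.9918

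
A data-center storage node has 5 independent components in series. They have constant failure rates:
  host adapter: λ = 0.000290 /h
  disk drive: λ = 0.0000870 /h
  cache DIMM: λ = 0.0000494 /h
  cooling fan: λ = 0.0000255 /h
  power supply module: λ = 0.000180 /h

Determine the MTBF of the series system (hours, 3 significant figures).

Series of exponential components: λ_sys = Σ λ_i
λ_sys = 0.000290 + 0.0000870 + 0.0000494 + 0.0000255 + 0.000180 = 6.3190e-04 /h
MTBF = 1 / λ_sys = 1580 h

1580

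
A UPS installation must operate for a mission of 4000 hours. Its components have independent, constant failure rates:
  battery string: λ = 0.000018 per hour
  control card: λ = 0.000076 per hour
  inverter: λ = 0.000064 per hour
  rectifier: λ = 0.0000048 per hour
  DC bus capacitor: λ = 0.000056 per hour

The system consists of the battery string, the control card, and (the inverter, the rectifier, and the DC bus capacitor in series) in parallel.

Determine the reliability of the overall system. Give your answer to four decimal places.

R(battery string) = exp(−0.000018 × 4000) = 0.930531
R(control card) = exp(−0.000076 × 4000) = 0.737861
R(inverter) = exp(−0.000064 × 4000) = 0.774142
R(rectifier) = exp(−0.0000048 × 4000) = 0.980983
R(DC bus capacitor) = exp(−0.000056 × 4000) = 0.799315
Series (inverter, rectifier, and DC bus capacitor): 0.774142 × 0.980983 × 0.799315 = 0.607016
Parallel (battery string, control card, and [0.607016]): 1 − (1 − 0.930531)(1 − 0.737861)(1 − 0.607016) = 0.9928

0.9928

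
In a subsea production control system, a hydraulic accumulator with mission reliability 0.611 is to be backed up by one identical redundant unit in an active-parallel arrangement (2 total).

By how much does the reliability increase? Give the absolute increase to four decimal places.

R_before = 0.611
R_after = 1 − (1 − 0.611)^2 = 0.8487
ΔR = 0.8487 − 0.611 = 0.2377

0.2377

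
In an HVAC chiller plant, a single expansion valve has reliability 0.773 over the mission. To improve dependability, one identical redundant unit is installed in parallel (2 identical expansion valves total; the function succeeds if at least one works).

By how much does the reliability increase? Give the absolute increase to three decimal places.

R_before = 0.773
R_after = 1 − (1 − 0.773)^2 = 0.948
ΔR = 0.948 − 0.773 = 0.175

0.175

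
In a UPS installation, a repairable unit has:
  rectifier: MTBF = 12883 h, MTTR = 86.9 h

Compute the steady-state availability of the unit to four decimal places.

0.9933

A(rectifier) = MTBF/(MTBF+MTTR) = 12883/(12883+86.9) = 0.9933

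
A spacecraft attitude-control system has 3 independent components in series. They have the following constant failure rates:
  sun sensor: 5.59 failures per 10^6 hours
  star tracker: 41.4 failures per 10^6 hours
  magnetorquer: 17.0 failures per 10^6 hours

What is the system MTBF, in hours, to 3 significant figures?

15600

Series of exponential components: λ_sys = Σ λ_i
λ_sys = 0.00000559 + 0.0000414 + 0.0000170 = 6.3990e-05 /h
MTBF = 1 / λ_sys = 15600 h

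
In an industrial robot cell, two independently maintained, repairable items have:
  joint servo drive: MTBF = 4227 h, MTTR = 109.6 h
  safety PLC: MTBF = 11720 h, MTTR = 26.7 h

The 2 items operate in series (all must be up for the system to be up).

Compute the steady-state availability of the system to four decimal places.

0.9725

A(joint servo drive) = MTBF/(MTBF+MTTR) = 4227/(4227+109.6) = 0.974727
A(safety PLC) = MTBF/(MTBF+MTTR) = 11720/(11720+26.7) = 0.997727
Series availability: 0.974727 × 0.997727 = 0.9725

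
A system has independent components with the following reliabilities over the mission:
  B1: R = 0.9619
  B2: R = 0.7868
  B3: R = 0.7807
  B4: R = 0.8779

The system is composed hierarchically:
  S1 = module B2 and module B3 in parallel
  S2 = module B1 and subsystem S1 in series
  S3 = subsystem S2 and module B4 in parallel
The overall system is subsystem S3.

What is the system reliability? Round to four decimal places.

0.9899

Parallel (B2 and B3): 1 − (1 − 0.786800)(1 − 0.780700) = 0.953245
Series (B1 and [0.953245]): 0.961900 × 0.953245 = 0.916926
Parallel ([0.916926] and B4): 1 − (1 − 0.916926)(1 − 0.877900) = 0.9899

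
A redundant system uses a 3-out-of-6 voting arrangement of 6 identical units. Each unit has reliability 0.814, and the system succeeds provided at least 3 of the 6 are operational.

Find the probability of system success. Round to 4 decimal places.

0.9870

R = Σ_{i=3}^{6} C(6,i) p^i (1−p)^{6−i} with p = 0.814
C(6,3)·0.814^3·0.186^3 = 0.069413
C(6,4)·0.814^4·0.186^2 = 0.227832
C(6,5)·0.814^5·0.186^1 = 0.398829
C(6,6)·0.814^6·0.186^0 = 0.290902
Sum = 0.9870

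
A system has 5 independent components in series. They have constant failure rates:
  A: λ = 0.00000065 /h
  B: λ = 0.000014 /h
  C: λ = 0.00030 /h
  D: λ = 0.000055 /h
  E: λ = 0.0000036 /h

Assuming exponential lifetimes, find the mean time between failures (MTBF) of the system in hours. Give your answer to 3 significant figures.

2680

Series of exponential components: λ_sys = Σ λ_i
λ_sys = 0.00000065 + 0.000014 + 0.00030 + 0.000055 + 0.0000036 = 3.7325e-04 /h
MTBF = 1 / λ_sys = 2680 h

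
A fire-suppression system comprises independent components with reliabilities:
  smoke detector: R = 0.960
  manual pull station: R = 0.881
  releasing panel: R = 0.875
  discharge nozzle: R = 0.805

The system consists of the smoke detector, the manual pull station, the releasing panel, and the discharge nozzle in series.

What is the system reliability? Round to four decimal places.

Series (smoke detector, manual pull station, releasing panel, and discharge nozzle): 0.960000 × 0.881000 × 0.875000 × 0.805000 = 0.5957

0.5957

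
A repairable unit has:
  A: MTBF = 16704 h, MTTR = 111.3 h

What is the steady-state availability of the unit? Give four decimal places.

A(A) = MTBF/(MTBF+MTTR) = 16704/(16704+111.3) = 0.9934

0.9934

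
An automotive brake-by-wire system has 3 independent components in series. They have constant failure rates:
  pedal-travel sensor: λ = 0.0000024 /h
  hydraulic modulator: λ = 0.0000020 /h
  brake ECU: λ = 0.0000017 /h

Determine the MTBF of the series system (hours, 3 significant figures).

Series of exponential components: λ_sys = Σ λ_i
λ_sys = 0.0000024 + 0.0000020 + 0.0000017 = 6.1000e-06 /h
MTBF = 1 / λ_sys = 164000 h

164000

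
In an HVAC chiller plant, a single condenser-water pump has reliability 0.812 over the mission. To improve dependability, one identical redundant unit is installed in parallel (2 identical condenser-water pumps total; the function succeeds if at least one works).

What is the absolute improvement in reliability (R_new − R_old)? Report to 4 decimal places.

R_before = 0.812
R_after = 1 − (1 − 0.812)^2 = 0.9647
ΔR = 0.9647 − 0.812 = 0.1527

0.1527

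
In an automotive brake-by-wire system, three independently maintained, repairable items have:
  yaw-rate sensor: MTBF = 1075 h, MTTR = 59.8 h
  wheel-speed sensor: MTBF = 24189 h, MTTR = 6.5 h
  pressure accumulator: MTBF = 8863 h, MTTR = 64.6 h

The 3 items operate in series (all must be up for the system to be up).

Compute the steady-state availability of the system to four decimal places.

0.9402

A(yaw-rate sensor) = MTBF/(MTBF+MTTR) = 1075/(1075+59.8) = 0.947303
A(wheel-speed sensor) = MTBF/(MTBF+MTTR) = 24189/(24189+6.5) = 0.999731
A(pressure accumulator) = MTBF/(MTBF+MTTR) = 8863/(8863+64.6) = 0.992764
Series availability: 0.947303 × 0.999731 × 0.992764 = 0.9402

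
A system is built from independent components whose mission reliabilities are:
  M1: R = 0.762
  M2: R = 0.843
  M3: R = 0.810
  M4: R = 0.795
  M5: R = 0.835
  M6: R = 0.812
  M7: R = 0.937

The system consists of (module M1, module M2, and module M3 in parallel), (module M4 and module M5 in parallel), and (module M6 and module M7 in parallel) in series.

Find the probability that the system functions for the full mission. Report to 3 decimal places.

Parallel (M1, M2, and M3): 1 − (1 − 0.76200)(1 − 0.84300)(1 − 0.81000) = 0.99290
Parallel (M4 and M5): 1 − (1 − 0.79500)(1 − 0.83500) = 0.96618
Parallel (M6 and M7): 1 − (1 − 0.81200)(1 − 0.93700) = 0.98816
Series ([0.99290], [0.96618], and [0.98816]): 0.99290 × 0.96618 × 0.98816 = 0.948

0.948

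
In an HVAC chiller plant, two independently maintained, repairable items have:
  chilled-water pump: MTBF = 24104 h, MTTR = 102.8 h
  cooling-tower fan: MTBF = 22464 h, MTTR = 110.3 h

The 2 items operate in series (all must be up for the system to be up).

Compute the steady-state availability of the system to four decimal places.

A(chilled-water pump) = MTBF/(MTBF+MTTR) = 24104/(24104+102.8) = 0.995753
A(cooling-tower fan) = MTBF/(MTBF+MTTR) = 22464/(22464+110.3) = 0.995114
Series availability: 0.995753 × 0.995114 = 0.9909

0.9909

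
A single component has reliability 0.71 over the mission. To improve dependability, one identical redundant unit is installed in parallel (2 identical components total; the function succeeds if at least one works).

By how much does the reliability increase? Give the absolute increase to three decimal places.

0.206

R_before = 0.71
R_after = 1 − (1 − 0.71)^2 = 0.916
ΔR = 0.916 − 0.71 = 0.206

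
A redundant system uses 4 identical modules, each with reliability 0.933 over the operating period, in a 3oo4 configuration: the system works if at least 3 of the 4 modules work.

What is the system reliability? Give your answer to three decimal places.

0.975

R = Σ_{i=3}^{4} C(4,i) p^i (1−p)^{4−i} with p = 0.933
C(4,3)·0.933^3·0.067^1 = 0.21766
C(4,4)·0.933^4·0.067^0 = 0.75775
Sum = 0.975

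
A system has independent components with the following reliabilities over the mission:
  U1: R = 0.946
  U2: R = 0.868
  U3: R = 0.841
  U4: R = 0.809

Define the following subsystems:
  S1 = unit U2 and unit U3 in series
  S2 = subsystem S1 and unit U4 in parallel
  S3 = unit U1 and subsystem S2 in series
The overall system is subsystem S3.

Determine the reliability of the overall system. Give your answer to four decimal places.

Series (U2 and U3): 0.868000 × 0.841000 = 0.729988
Parallel ([0.729988] and U4): 1 − (1 − 0.729988)(1 − 0.809000) = 0.948428
Series (U1 and [0.948428]): 0.946000 × 0.948428 = 0.8972

0.8972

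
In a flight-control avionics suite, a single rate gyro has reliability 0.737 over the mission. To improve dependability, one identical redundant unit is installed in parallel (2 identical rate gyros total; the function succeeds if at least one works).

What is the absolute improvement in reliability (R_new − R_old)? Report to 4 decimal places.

R_before = 0.737
R_after = 1 − (1 − 0.737)^2 = 0.9308
ΔR = 0.9308 − 0.737 = 0.1938

0.1938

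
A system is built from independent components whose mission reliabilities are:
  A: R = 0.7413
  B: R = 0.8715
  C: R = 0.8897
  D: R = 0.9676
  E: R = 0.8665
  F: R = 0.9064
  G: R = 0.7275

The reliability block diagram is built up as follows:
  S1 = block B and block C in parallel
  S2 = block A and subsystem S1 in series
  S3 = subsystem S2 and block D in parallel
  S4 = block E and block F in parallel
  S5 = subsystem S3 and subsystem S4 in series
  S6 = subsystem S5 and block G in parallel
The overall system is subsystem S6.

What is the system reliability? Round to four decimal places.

Parallel (B and C): 1 − (1 − 0.871500)(1 − 0.889700) = 0.985826
Series (A and [0.985826]): 0.741300 × 0.985826 = 0.730793
Parallel ([0.730793] and D): 1 − (1 − 0.730793)(1 − 0.967600) = 0.991278
Parallel (E and F): 1 − (1 − 0.866500)(1 − 0.906400) = 0.987504
Series ([0.991278] and [0.987504]): 0.991278 × 0.987504 = 0.978891
Parallel ([0.978891] and G): 1 − (1 − 0.978891)(1 − 0.727500) = 0.9942

0.9942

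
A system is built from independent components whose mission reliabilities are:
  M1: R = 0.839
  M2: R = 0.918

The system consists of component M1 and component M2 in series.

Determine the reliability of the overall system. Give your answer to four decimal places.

0.7702

Series (M1 and M2): 0.839000 × 0.918000 = 0.7702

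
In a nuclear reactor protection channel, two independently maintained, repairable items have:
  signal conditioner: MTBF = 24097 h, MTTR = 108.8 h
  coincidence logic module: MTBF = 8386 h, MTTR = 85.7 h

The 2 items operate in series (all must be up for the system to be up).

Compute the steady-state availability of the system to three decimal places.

A(signal conditioner) = MTBF/(MTBF+MTTR) = 24097/(24097+108.8) = 0.995505
A(coincidence logic module) = MTBF/(MTBF+MTTR) = 8386/(8386+85.7) = 0.989884
Series availability: 0.995505 × 0.989884 = 0.985

0.985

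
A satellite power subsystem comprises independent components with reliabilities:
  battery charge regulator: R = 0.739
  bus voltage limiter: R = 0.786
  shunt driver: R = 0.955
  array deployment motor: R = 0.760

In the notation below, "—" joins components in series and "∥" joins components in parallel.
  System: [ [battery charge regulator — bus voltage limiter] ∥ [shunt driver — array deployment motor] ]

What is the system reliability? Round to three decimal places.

0.885

Series (battery charge regulator and bus voltage limiter): 0.73900 × 0.78600 = 0.58085
Series (shunt driver and array deployment motor): 0.95500 × 0.76000 = 0.72580
Parallel ([0.58085] and [0.72580]): 1 − (1 − 0.58085)(1 − 0.72580) = 0.885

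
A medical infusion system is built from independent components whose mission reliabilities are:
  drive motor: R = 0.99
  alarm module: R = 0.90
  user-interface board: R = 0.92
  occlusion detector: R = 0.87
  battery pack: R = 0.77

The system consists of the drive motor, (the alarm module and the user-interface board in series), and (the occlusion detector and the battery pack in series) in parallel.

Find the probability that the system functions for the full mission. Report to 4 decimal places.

Series (alarm module and user-interface board): 0.900000 × 0.920000 = 0.828000
Series (occlusion detector and battery pack): 0.870000 × 0.770000 = 0.669900
Parallel (drive motor, [0.828000], and [0.669900]): 1 − (1 − 0.990000)(1 − 0.828000)(1 − 0.669900) = 0.9994

0.9994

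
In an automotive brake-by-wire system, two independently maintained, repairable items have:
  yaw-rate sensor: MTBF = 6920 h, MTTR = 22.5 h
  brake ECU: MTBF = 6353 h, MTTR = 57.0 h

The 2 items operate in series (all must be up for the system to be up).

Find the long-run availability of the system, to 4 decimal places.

0.9879

A(yaw-rate sensor) = MTBF/(MTBF+MTTR) = 6920/(6920+22.5) = 0.996759
A(brake ECU) = MTBF/(MTBF+MTTR) = 6353/(6353+57.0) = 0.991108
Series availability: 0.996759 × 0.991108 = 0.9879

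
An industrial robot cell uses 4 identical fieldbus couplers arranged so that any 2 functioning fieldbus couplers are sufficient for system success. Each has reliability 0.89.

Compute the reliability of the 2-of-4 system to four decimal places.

0.9951

R = Σ_{i=2}^{4} C(4,i) p^i (1−p)^{4−i} with p = 0.89
C(4,2)·0.89^2·0.11^2 = 0.057506
C(4,3)·0.89^3·0.11^1 = 0.310186
C(4,4)·0.89^4·0.11^0 = 0.627422
Sum = 0.9951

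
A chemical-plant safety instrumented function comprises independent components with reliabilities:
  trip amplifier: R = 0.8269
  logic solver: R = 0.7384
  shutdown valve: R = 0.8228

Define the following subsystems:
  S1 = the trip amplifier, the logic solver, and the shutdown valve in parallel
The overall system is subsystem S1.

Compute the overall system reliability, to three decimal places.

0.992

Parallel (trip amplifier, logic solver, and shutdown valve): 1 − (1 − 0.82690)(1 − 0.73840)(1 − 0.82280) = 0.992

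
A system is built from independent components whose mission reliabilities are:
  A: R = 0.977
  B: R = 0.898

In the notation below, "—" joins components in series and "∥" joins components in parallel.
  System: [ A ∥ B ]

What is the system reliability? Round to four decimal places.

Parallel (A and B): 1 − (1 − 0.977000)(1 − 0.898000) = 0.9977

0.9977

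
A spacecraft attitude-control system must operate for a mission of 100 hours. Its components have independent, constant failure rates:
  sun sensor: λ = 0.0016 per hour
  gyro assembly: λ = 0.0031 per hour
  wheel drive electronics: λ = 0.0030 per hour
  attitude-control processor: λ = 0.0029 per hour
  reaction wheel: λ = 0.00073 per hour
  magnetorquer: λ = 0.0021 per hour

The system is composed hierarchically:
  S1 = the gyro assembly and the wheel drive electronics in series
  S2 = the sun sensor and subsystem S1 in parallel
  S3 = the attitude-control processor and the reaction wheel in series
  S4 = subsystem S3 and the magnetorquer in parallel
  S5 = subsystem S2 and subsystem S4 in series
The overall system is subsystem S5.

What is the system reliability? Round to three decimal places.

R(sun sensor) = exp(−0.0016 × 100) = 0.85214
R(gyro assembly) = exp(−0.0031 × 100) = 0.73345
R(wheel drive electronics) = exp(−0.0030 × 100) = 0.74082
R(attitude-control processor) = exp(−0.0029 × 100) = 0.74826
R(reaction wheel) = exp(−0.00073 × 100) = 0.92960
R(magnetorquer) = exp(−0.0021 × 100) = 0.81058
Series (gyro assembly and wheel drive electronics): 0.73345 × 0.74082 = 0.54335
Parallel (sun sensor and [0.54335]): 1 − (1 − 0.85214)(1 − 0.54335) = 0.93248
Series (attitude-control processor and reaction wheel): 0.74826 × 0.92960 = 0.69558
Parallel ([0.69558] and magnetorquer): 1 − (1 − 0.69558)(1 − 0.81058) = 0.94234
Series ([0.93248] and [0.94234]): 0.93248 × 0.94234 = 0.879

0.879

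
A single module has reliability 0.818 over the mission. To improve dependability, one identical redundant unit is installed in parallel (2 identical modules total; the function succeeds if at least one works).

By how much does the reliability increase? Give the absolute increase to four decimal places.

R_before = 0.818
R_after = 1 − (1 − 0.818)^2 = 0.9669
ΔR = 0.9669 − 0.818 = 0.1489

0.1489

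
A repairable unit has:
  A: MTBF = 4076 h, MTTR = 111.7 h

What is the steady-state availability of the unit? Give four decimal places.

0.9733

A(A) = MTBF/(MTBF+MTTR) = 4076/(4076+111.7) = 0.9733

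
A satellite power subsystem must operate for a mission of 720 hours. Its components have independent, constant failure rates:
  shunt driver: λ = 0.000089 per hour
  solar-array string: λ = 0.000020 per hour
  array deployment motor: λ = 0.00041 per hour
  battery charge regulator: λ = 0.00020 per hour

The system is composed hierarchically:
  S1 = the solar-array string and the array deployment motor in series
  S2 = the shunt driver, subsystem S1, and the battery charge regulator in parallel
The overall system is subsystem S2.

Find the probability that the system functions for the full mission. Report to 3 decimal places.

0.998

R(shunt driver) = exp(−0.000089 × 720) = 0.93793
R(solar-array string) = exp(−0.000020 × 720) = 0.98570
R(array deployment motor) = exp(−0.00041 × 720) = 0.74438
R(battery charge regulator) = exp(−0.00020 × 720) = 0.86589
Series (solar-array string and array deployment motor): 0.98570 × 0.74438 = 0.73374
Parallel (shunt driver, [0.73374], and battery charge regulator): 1 − (1 − 0.93793)(1 − 0.73374)(1 − 0.86589) = 0.998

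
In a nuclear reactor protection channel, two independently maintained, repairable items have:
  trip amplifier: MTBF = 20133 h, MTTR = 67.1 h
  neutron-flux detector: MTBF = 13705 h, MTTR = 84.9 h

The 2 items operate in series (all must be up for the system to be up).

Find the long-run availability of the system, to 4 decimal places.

0.9905

A(trip amplifier) = MTBF/(MTBF+MTTR) = 20133/(20133+67.1) = 0.996678
A(neutron-flux detector) = MTBF/(MTBF+MTTR) = 13705/(13705+84.9) = 0.993843
Series availability: 0.996678 × 0.993843 = 0.9905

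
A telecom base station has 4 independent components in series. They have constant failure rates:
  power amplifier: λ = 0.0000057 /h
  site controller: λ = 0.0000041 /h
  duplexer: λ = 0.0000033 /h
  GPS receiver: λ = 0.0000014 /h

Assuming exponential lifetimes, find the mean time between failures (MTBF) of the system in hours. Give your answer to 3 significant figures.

69000

Series of exponential components: λ_sys = Σ λ_i
λ_sys = 0.0000057 + 0.0000041 + 0.0000033 + 0.0000014 = 1.4500e-05 /h
MTBF = 1 / λ_sys = 69000 h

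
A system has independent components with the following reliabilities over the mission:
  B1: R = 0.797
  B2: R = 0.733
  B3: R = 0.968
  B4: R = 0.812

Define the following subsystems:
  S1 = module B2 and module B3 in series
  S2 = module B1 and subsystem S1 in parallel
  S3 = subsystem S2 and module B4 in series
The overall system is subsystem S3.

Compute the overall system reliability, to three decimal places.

Series (B2 and B3): 0.73300 × 0.96800 = 0.70954
Parallel (B1 and [0.70954]): 1 − (1 − 0.79700)(1 − 0.70954) = 0.94104
Series ([0.94104] and B4): 0.94104 × 0.81200 = 0.764

0.764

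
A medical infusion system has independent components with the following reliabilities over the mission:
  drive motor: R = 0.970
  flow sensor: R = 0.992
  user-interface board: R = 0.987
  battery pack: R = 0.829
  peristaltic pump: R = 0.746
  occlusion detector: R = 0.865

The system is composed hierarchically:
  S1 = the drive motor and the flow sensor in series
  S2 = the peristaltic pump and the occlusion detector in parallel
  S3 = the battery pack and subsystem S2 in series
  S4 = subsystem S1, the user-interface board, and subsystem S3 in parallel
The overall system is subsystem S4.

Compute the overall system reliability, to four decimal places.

Series (drive motor and flow sensor): 0.970000 × 0.992000 = 0.962240
Parallel (peristaltic pump and occlusion detector): 1 − (1 − 0.746000)(1 − 0.865000) = 0.965710
Series (battery pack and [0.965710]): 0.829000 × 0.965710 = 0.800574
Parallel ([0.962240], user-interface board, and [0.800574]): 1 − (1 − 0.962240)(1 − 0.987000)(1 − 0.800574) = 0.9999

0.9999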